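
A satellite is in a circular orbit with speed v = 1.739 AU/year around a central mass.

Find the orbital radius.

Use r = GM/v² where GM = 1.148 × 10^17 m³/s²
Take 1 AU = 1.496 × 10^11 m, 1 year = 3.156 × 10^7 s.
v = 1.739 AU/year = 8243.17 m/s
GM = 1.148 × 10^17 m³/s²
v² = 6.79498 × 10^7 m²/s²
r = GM/v² = (1.148 × 10^17) / (6.79498 × 10^7) = 1.68948 × 10^9 m ≈ 0.01129 AU

Final answer: 0.01129 AU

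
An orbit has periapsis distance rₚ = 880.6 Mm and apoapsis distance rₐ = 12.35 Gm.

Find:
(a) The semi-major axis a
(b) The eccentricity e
rₚ = 880.6 Mm = 8.806 × 10^8 m
rₐ = 12.35 Gm = 1.235 × 10^10 m
(a) a = (rₚ + rₐ)/2 = 6.6153 × 10^9 m ≈ 6.615 Gm
(b) e = (rₐ − rₚ)/(rₐ + rₚ) = (1.14694 × 10^10) / (1.32306 × 10^10) = 0.866884

Final answer:
(a) a = 6.615 Gm
(b) e = 0.8669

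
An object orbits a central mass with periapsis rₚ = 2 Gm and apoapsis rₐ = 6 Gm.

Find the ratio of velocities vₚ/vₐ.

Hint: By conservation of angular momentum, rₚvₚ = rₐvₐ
rₚ = 2 Gm = 2 × 10^9 m
rₐ = 6 Gm = 6 × 10^9 m
rₚvₚ = rₐvₐ  ⇒  vₚ/vₐ = rₐ/rₚ
vₚ/vₐ = (6 × 10^9) / (2 × 10^9) = 3

Final answer: vₚ/vₐ = 3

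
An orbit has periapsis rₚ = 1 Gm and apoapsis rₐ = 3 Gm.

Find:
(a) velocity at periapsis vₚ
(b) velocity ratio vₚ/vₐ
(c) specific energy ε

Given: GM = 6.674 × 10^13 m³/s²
rₚ = 1 Gm = 1 × 10^9 m
rₐ = 3 Gm = 3 × 10^9 m
GM = 6.674 × 10^13 m³/s²
a = (rₚ + rₐ)/2 = 2 × 10^9 m
e = (rₐ − rₚ)/(rₐ + rₚ) = (2 × 10^9) / (4 × 10^9) = 0.5
(a) vₚ² = GM (2/rₚ − 1/a) = 6.674 × 10^13 × (2 × 10^-9 − 5 × 10^-10) = 100110 m²/s²;  vₚ = 316.402 m/s ≈ 316.4 m/s
(b) vₚ/vₐ = rₐ/rₚ (angular momentum) = (3 × 10^9) / (1 × 10^9) = 3 ≈ 3
(c) 2a = 4 × 10^9 m;  ε = −GM/(2a) = -16685 J/kg ≈ -16.68 kJ/kg

Final answer:
(a) velocity at periapsis vₚ = 316.4 m/s
(b) velocity ratio vₚ/vₐ = 3
(c) specific energy ε = -16.68 kJ/kg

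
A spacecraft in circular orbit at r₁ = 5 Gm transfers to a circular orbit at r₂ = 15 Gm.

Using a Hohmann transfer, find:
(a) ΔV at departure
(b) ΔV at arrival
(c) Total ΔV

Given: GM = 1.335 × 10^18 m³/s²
r₁ = 5 Gm = 5 × 10^9 m
r₂ = 15 Gm = 1.5 × 10^10 m
GM = 1.335 × 10^18 m³/s²
Transfer ellipse: a_t = (r₁ + r₂)/2 = 1 × 10^10 m
Circular speed at r₁: v₁ = √(GM/r₁) = 16340.1 m/s
Transfer speed at r₁ (periapsis): v₁ₜ = √(GM(2/r₁ − 1/a_t)) = 20012.5 m/s
(a) ΔV₁ = v₁ₜ − v₁ = 3672.36 m/s ≈ 3.672 km/s
Circular speed at r₂: v₂ = √(GM/r₂) = 9433.98 m/s
Transfer speed at r₂ (apoapsis): v₂ₜ = √(GM(2/r₂ − 1/a_t)) = 6670.83 m/s
(b) ΔV₂ = v₂ − v₂ₜ = 2763.15 m/s ≈ 2.763 km/s
(c) ΔV_total = ΔV₁ + ΔV₂ = 6435.51 m/s ≈ 6.436 km/s

Final answer:
(a) ΔV₁ = 3.672 km/s
(b) ΔV₂ = 2.763 km/s
(c) ΔV_total = 6.436 km/s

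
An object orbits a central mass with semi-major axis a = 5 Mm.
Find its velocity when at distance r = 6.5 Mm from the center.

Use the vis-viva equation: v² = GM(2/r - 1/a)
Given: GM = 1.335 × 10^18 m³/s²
a = 5 Mm = 5 × 10^6 m
r = 6.5 Mm = 6.5 × 10^6 m
GM = 1.335 × 10^18 m³/s²
2/r − 1/a = 3.07692 × 10^-7 − 2 × 10^-7 = 1.07692 × 10^-7 m⁻¹
v² = GM (2/r − 1/a) = 1.43769 × 10^11 m²/s²
v = 379169 m/s ≈ 379.2 km/s

Final answer: 379.2 km/s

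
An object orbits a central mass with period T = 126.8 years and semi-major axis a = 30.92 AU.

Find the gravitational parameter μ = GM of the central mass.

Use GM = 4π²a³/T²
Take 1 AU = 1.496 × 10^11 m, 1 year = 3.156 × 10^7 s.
T = 126.8 years = 4.00181 × 10^9 s
a = 30.92 AU = 4.62563 × 10^12 m
a³ = 9.89722 × 10^37 m³
T² = 1.60145 × 10^19 s²
GM = 4π² × (9.89722 × 10^37) / (1.60145 × 10^19) = 2.43984 × 10^20 m³/s²
GM ≈ 2.44 × 10^20 m³/s²

Final answer: GM = 2.44 × 10^20 m³/s²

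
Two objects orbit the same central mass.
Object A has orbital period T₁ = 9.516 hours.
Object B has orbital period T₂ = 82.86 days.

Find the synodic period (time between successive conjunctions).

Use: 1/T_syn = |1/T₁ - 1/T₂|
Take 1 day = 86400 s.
T₁ = 9.516 hours = 34257.6 s
T₂ = 82.86 days = 7.1591 × 10^6 s
1/T₁ = 2.91906 × 10^-5 s⁻¹
1/T₂ = 1.39682 × 10^-7 s⁻¹
|1/T₁ − 1/T₂| = 2.90509 × 10^-5 s⁻¹
T_syn = 1 / |1/T₁ − 1/T₂| = 34422.3 s ≈ 9.562 hours

Final answer: T_syn = 9.562 hours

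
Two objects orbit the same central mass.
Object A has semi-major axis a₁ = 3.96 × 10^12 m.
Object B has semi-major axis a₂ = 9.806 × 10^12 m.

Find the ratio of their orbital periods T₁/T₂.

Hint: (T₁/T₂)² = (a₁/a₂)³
a₁ = 3.96 × 10^12 m
a₂ = 9.806 × 10^12 m
a₁/a₂ = 0.403834
T₁/T₂ = (a₁/a₂)^(3/2) = (0.403834)^1.5 = 0.256629

Final answer: T₁/T₂ = 0.2566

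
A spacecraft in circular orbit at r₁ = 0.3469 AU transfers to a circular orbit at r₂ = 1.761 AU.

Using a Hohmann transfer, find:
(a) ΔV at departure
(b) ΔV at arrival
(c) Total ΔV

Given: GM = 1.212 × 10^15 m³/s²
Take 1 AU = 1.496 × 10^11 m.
r₁ = 0.3469 AU = 5.18962 × 10^10 m
r₂ = 1.761 AU = 2.63446 × 10^11 m
GM = 1.212 × 10^15 m³/s²
Transfer ellipse: a_t = (r₁ + r₂)/2 = 1.57671 × 10^11 m
Circular speed at r₁: v₁ = √(GM/r₁) = 152.821 m/s
Transfer speed at r₁ (periapsis): v₁ₜ = √(GM(2/r₁ − 1/a_t)) = 197.539 m/s
(a) ΔV₁ = v₁ₜ − v₁ = 44.718 m/s ≈ 44.72 m/s
Circular speed at r₂: v₂ = √(GM/r₂) = 67.8275 m/s
Transfer speed at r₂ (apoapsis): v₂ₜ = √(GM(2/r₂ − 1/a_t)) = 38.9133 m/s
(b) ΔV₂ = v₂ − v₂ₜ = 28.9142 m/s ≈ 28.91 m/s
(c) ΔV_total = ΔV₁ + ΔV₂ = 73.6322 m/s ≈ 73.63 m/s

Final answer:
(a) ΔV₁ = 44.72 m/s
(b) ΔV₂ = 28.91 m/s
(c) ΔV_total = 73.63 m/s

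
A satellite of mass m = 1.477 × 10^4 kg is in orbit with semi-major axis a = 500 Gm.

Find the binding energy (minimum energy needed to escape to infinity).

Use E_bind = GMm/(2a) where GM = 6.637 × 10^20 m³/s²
a = 500 Gm = 5 × 10^11 m
GM = 6.637 × 10^20 m³/s²
m = 1.477 × 10^4 kg
GMm = 6.637 × 10^20 × 14770 = 9.80285 × 10^24 m³·kg/s²
2a = 1 × 10^12 m
E_bind = GMm/(2a) = 9.80285 × 10^12 J ≈ 9.803 TJ

Final answer: 9.803 TJ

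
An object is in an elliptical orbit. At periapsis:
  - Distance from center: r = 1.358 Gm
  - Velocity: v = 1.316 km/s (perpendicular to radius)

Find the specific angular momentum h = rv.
r = 1.358 Gm = 1.358 × 10^9 m
v = 1.316 km/s = 1316 m/s
h = rv = 1.358 × 10^9 × 1316 = 1.78713 × 10^12 m²/s ≈ 1.787 × 10^12 m²/s

Final answer: h = 1.787 × 10^12 m²/s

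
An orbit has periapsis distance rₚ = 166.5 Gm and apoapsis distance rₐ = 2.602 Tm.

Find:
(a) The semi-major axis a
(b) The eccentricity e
rₚ = 166.5 Gm = 1.665 × 10^11 m
rₐ = 2.602 Tm = 2.602 × 10^12 m
(a) a = (rₚ + rₐ)/2 = 1.38425 × 10^12 m ≈ 1.384 Tm
(b) e = (rₐ − rₚ)/(rₐ + rₚ) = (2.4355 × 10^12) / (2.7685 × 10^12) = 0.879718

Final answer:
(a) a = 1.384 Tm
(b) e = 0.8797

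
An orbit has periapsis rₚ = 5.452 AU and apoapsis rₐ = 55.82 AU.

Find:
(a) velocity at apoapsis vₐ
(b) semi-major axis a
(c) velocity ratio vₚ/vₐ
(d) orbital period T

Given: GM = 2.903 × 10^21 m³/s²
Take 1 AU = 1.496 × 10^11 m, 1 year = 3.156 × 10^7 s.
rₚ = 5.452 AU = 8.15619 × 10^11 m
rₐ = 55.82 AU = 8.35067 × 10^12 m
GM = 2.903 × 10^21 m³/s²
a = (rₚ + rₐ)/2 = 4.58315 × 10^12 m
e = (rₐ − rₚ)/(rₐ + rₚ) = (7.53505 × 10^12) / (9.16629 × 10^12) = 0.822039
(a) vₐ² = GM (2/rₐ − 1/a) = 2.903 × 10^21 × (2.39502 × 10^-13 − 2.18191 × 10^-13) = 6.18656 × 10^7 m²/s²;  vₐ = 7865.47 m/s ≈ 1.659 AU/year
(b) a = 4.58315 × 10^12 m ≈ 30.64 AU
(c) vₚ/vₐ = rₐ/rₚ (angular momentum) = (8.35067 × 10^12) / (8.15619 × 10^11) = 10.2384 ≈ 10.24
(d) a³ = 9.627 × 10^37 m³;  T = 2π √(a³/GM) = 2π × 1.82105 × 10^8 s = 1.1442 × 10^9 s ≈ 36.25 years

Final answer:
(a) velocity at apoapsis vₐ = 1.659 AU/year
(b) semi-major axis a = 30.64 AU
(c) velocity ratio vₚ/vₐ = 10.24
(d) orbital period T = 36.25 years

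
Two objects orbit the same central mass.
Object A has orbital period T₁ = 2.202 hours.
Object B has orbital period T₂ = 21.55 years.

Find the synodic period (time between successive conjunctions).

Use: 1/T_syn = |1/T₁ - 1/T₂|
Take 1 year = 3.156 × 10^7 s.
T₁ = 2.202 hours = 7927.2 s
T₂ = 21.55 years = 6.80118 × 10^8 s
1/T₁ = 0.000126148 s⁻¹
1/T₂ = 1.47033 × 10^-9 s⁻¹
|1/T₁ − 1/T₂| = 0.000126146 s⁻¹
T_syn = 1 / |1/T₁ − 1/T₂| = 7927.29 s ≈ 2.202 hours

Final answer: T_syn = 2.202 hours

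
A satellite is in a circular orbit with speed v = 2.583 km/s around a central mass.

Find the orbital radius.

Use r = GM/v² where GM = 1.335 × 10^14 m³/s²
v = 2.583 km/s = 2583 m/s
GM = 1.335 × 10^14 m³/s²
v² = 6.67189 × 10^6 m²/s²
r = GM/v² = (1.335 × 10^14) / (6.67189 × 10^6) = 2.00093 × 10^7 m ≈ 20.01 Mm

Final answer: 20.01 Mm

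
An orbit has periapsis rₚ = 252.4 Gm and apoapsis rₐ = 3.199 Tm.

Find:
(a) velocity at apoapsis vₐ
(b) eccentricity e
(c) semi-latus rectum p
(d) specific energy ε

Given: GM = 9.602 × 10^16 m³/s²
rₚ = 252.4 Gm = 2.524 × 10^11 m
rₐ = 3.199 Tm = 3.199 × 10^12 m
GM = 9.602 × 10^16 m³/s²
a = (rₚ + rₐ)/2 = 1.7257 × 10^12 m
e = (rₐ − rₚ)/(rₐ + rₚ) = (2.9466 × 10^12) / (3.4514 × 10^12) = 0.853741
(a) vₐ² = GM (2/rₐ − 1/a) = 9.602 × 10^16 × (6.25195 × 10^-13 − 5.79475 × 10^-13) = 4390.07 m²/s²;  vₐ = 66.2576 m/s ≈ 66.26 m/s
(b) e = 0.853741 ≈ 0.8537
(c) 1 − e² = 0.271127;  p = a(1 − e²) = 1.7257 × 10^12 × 0.271127 = 4.67884 × 10^11 m ≈ 467.9 Gm
(d) 2a = 3.4514 × 10^12 m;  ε = −GM/(2a) = -27820.6 J/kg ≈ -27.82 kJ/kg

Final answer:
(a) velocity at apoapsis vₐ = 66.26 m/s
(b) eccentricity e = 0.8537
(c) semi-latus rectum p = 467.9 Gm
(d) specific energy ε = -27.82 kJ/kg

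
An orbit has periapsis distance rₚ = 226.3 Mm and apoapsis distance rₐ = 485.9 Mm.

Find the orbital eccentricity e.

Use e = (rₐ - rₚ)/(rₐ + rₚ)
rₚ = 226.3 Mm = 2.263 × 10^8 m
rₐ = 485.9 Mm = 4.859 × 10^8 m
rₐ − rₚ = 2.596 × 10^8 m
rₐ + rₚ = 7.122 × 10^8 m
e = (rₐ − rₚ)/(rₐ + rₚ) = 0.364504

Final answer: e = 0.3645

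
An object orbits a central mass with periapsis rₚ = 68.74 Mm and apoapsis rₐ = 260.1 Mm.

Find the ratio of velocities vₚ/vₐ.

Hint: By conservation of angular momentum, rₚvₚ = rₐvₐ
rₚ = 68.74 Mm = 6.874 × 10^7 m
rₐ = 260.1 Mm = 2.601 × 10^8 m
rₚvₚ = rₐvₐ  ⇒  vₚ/vₐ = rₐ/rₚ
vₚ/vₐ = (2.601 × 10^8) / (6.874 × 10^7) = 3.78382

Final answer: vₚ/vₐ = 3.784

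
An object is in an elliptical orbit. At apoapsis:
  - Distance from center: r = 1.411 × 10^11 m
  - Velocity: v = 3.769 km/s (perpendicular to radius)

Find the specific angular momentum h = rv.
r = 1.411 × 10^11 m
v = 3.769 km/s = 3769 m/s
h = rv = 1.411 × 10^11 × 3769 = 5.31806 × 10^14 m²/s ≈ 5.318 × 10^14 m²/s

Final answer: h = 5.318 × 10^14 m²/s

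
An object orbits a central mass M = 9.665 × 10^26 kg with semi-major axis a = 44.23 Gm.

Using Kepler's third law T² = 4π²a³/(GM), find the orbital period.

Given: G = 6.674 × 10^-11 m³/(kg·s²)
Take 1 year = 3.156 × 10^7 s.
M = 9.665 × 10^26 kg
GM = G × M = 6.674 × 10^-11 × 9.665 × 10^26 = 6.45042 × 10^16 m³/s²
a = 44.23 Gm = 4.423 × 10^10 m
a³ = 8.65268 × 10^31 m³
T = 2π √(a³/GM) = 2π √((8.65268 × 10^31) / (6.45042 × 10^16)) = 2π × 3.66253 × 10^7 s
T = 2.30124 × 10^8 s ≈ 7.292 years

Final answer: 7.292 years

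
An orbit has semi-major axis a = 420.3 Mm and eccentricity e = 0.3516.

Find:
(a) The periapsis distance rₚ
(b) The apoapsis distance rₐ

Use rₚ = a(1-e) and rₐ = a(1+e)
a = 420.3 Mm = 4.203 × 10^8 m
e = 0.3516:  1 − e = 0.6484,  1 + e = 1.3516
(a) rₚ = a(1 − e) = 4.203 × 10^8 m × 0.6484 = 2.72523 × 10^8 m ≈ 272.5 Mm
(b) rₐ = a(1 + e) = 4.203 × 10^8 m × 1.3516 = 5.68077 × 10^8 m ≈ 568.1 Mm

Final answer:
(a) rₚ = 272.5 Mm
(b) rₐ = 568.1 Mm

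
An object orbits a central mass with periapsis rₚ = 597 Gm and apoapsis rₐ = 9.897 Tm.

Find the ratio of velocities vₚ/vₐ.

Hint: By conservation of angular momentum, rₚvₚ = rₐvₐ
rₚ = 597 Gm = 5.97 × 10^11 m
rₐ = 9.897 Tm = 9.897 × 10^12 m
rₚvₚ = rₐvₐ  ⇒  vₚ/vₐ = rₐ/rₚ
vₚ/vₐ = (9.897 × 10^12) / (5.97 × 10^11) = 16.5779

Final answer: vₚ/vₐ = 16.58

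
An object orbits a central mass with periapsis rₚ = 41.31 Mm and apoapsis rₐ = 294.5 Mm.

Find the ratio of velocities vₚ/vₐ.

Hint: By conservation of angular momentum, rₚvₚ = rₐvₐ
rₚ = 41.31 Mm = 4.131 × 10^7 m
rₐ = 294.5 Mm = 2.945 × 10^8 m
rₚvₚ = rₐvₐ  ⇒  vₚ/vₐ = rₐ/rₚ
vₚ/vₐ = (2.945 × 10^8) / (4.131 × 10^7) = 7.12902

Final answer: vₚ/vₐ = 7.129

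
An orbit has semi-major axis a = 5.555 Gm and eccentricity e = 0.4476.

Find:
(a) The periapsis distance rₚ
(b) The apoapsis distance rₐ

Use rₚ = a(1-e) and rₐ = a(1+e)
a = 5.555 Gm = 5.555 × 10^9 m
e = 0.4476:  1 − e = 0.5524,  1 + e = 1.4476
(a) rₚ = a(1 − e) = 5.555 × 10^9 m × 0.5524 = 3.06858 × 10^9 m ≈ 3.069 Gm
(b) rₐ = a(1 + e) = 5.555 × 10^9 m × 1.4476 = 8.04142 × 10^9 m ≈ 8.041 Gm

Final answer:
(a) rₚ = 3.069 Gm
(b) rₐ = 8.041 Gm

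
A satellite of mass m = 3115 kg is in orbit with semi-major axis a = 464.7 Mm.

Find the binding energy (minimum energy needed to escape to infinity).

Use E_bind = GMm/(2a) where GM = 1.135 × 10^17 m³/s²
a = 464.7 Mm = 4.647 × 10^8 m
GM = 1.135 × 10^17 m³/s²
m = 3115 kg
GMm = 1.135 × 10^17 × 3115 = 3.53552 × 10^20 m³·kg/s²
2a = 9.294 × 10^8 m
E_bind = GMm/(2a) = 3.80409 × 10^11 J ≈ 380.4 GJ

Final answer: 380.4 GJ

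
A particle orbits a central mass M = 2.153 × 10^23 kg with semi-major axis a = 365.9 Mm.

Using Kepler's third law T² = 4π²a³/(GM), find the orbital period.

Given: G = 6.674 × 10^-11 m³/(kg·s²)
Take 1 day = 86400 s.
M = 2.153 × 10^23 kg
GM = G × M = 6.674 × 10^-11 × 2.153 × 10^23 = 1.43691 × 10^13 m³/s²
a = 365.9 Mm = 3.659 × 10^8 m
a³ = 4.89877 × 10^25 m³
T = 2π √(a³/GM) = 2π √((4.89877 × 10^25) / (1.43691 × 10^13)) = 2π × 1.84641 × 10^6 s
T = 1.16013 × 10^7 s ≈ 134.3 days

Final answer: 134.3 days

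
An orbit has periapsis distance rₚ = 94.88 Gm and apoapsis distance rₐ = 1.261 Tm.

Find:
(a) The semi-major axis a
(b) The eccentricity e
rₚ = 94.88 Gm = 9.488 × 10^10 m
rₐ = 1.261 Tm = 1.261 × 10^12 m
(a) a = (rₚ + rₐ)/2 = 6.7794 × 10^11 m ≈ 677.9 Gm
(b) e = (rₐ − rₚ)/(rₐ + rₚ) = (1.16612 × 10^12) / (1.35588 × 10^12) = 0.860047

Final answer:
(a) a = 677.9 Gm
(b) e = 0.86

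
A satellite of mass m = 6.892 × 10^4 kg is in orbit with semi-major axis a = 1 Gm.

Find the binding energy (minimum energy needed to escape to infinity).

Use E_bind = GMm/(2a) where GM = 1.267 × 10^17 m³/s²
a = 1 Gm = 1 × 10^9 m
GM = 1.267 × 10^17 m³/s²
m = 6.892 × 10^4 kg
GMm = 1.267 × 10^17 × 68920 = 8.73216 × 10^21 m³·kg/s²
2a = 2 × 10^9 m
E_bind = GMm/(2a) = 4.36608 × 10^12 J ≈ 4.366 TJ

Final answer: 4.366 TJ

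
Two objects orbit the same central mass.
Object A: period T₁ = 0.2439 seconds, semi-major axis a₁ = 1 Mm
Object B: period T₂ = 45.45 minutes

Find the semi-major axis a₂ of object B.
T₁ = 0.2439 seconds
T₂ = 45.45 minutes = 2727 s
a₁ = 1 Mm = 1 × 10^6 m
Kepler's third law: (T₂/T₁)² = (a₂/a₁)³  ⇒  a₂ = a₁ (T₂/T₁)^(2/3)
T₂/T₁ = 11180.8
(T₂/T₁)^(2/3) = 500.014
a₂ = 1 × 10^6 m × 500.014 = 5.00014 × 10^8 m ≈ 500 Mm

Final answer: a₂ = 500 Mm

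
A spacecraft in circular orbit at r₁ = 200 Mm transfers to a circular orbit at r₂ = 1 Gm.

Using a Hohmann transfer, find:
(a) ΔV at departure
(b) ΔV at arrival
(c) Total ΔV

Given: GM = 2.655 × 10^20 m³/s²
r₁ = 200 Mm = 2 × 10^8 m
r₂ = 1 Gm = 1 × 10^9 m
GM = 2.655 × 10^20 m³/s²
Transfer ellipse: a_t = (r₁ + r₂)/2 = 6 × 10^8 m
Circular speed at r₁: v₁ = √(GM/r₁) = 1.15217 × 10^6 m/s
Transfer speed at r₁ (periapsis): v₁ₜ = √(GM(2/r₁ − 1/a_t)) = 1.48745 × 10^6 m/s
(a) ΔV₁ = v₁ₜ − v₁ = 335276 m/s ≈ 335.3 km/s
Circular speed at r₂: v₂ = √(GM/r₂) = 515267 m/s
Transfer speed at r₂ (apoapsis): v₂ₜ = √(GM(2/r₂ − 1/a_t)) = 297489 m/s
(b) ΔV₂ = v₂ − v₂ₜ = 217777 m/s ≈ 217.8 km/s
(c) ΔV_total = ΔV₁ + ΔV₂ = 553053 m/s ≈ 553.1 km/s

Final answer:
(a) ΔV₁ = 335.3 km/s
(b) ΔV₂ = 217.8 km/s
(c) ΔV_total = 553.1 km/s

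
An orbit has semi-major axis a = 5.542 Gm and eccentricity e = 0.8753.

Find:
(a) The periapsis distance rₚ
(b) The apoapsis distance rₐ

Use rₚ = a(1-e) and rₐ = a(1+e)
a = 5.542 Gm = 5.542 × 10^9 m
e = 0.8753:  1 − e = 0.1247,  1 + e = 1.8753
(a) rₚ = a(1 − e) = 5.542 × 10^9 m × 0.1247 = 6.91087 × 10^8 m ≈ 691.1 Mm
(b) rₐ = a(1 + e) = 5.542 × 10^9 m × 1.8753 = 1.03929 × 10^10 m ≈ 10.39 Gm

Final answer:
(a) rₚ = 691.1 Mm
(b) rₐ = 10.39 Gm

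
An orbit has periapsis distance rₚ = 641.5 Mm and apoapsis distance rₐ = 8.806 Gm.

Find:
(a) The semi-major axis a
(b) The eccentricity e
rₚ = 641.5 Mm = 6.415 × 10^8 m
rₐ = 8.806 Gm = 8.806 × 10^9 m
(a) a = (rₚ + rₐ)/2 = 4.72375 × 10^9 m ≈ 4.724 Gm
(b) e = (rₐ − rₚ)/(rₐ + rₚ) = (8.1645 × 10^9) / (9.4475 × 10^9) = 0.864197

Final answer:
(a) a = 4.724 Gm
(b) e = 0.8642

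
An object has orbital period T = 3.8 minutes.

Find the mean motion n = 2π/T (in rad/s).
T = 3.8 minutes = 228 s
n = 2π / 228 s = 0.0275578 rad/s ≈ 0.02756 rad/s

Final answer: n = 0.02756 rad/s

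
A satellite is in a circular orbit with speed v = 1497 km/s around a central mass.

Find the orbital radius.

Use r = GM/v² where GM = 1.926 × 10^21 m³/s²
v = 1497 km/s = 1.497 × 10^6 m/s
GM = 1.926 × 10^21 m³/s²
v² = 2.24101 × 10^12 m²/s²
r = GM/v² = (1.926 × 10^21) / (2.24101 × 10^12) = 8.59434 × 10^8 m ≈ 8.594 × 10^8 m

Final answer: 8.594 × 10^8 m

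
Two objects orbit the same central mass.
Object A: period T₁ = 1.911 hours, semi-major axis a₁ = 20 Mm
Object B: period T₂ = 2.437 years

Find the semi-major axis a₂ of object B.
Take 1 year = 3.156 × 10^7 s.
T₁ = 1.911 hours = 6879.6 s
T₂ = 2.437 years = 7.69117 × 10^7 s
a₁ = 20 Mm = 2 × 10^7 m
Kepler's third law: (T₂/T₁)² = (a₂/a₁)³  ⇒  a₂ = a₁ (T₂/T₁)^(2/3)
T₂/T₁ = 11179.7
(T₂/T₁)^(2/3) = 499.98
a₂ = 2 × 10^7 m × 499.98 = 9.99961 × 10^9 m ≈ 10 Gm

Final answer: a₂ = 10 Gm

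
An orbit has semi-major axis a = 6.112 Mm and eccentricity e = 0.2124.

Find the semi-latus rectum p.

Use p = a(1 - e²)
a = 6.112 Mm = 6.112 × 10^6 m
e = 0.2124,  e² = 0.0451138,  1 − e² = 0.954886
p = a(1 − e²) = 6.112 × 10^6 m × 0.954886 = 5.83626 × 10^6 m ≈ 5.836 Mm

Final answer: p = 5.836 Mm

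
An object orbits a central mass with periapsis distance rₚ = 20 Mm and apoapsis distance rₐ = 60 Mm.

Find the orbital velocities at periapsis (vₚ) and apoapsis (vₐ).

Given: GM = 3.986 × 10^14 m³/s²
rₚ = 20 Mm = 2 × 10^7 m
rₐ = 60 Mm = 6 × 10^7 m
GM = 3.986 × 10^14 m³/s²
a = (rₚ + rₐ)/2 = 4 × 10^7 m
Vis-viva: v² = GM (2/r − 1/a)
vₚ² = 3.986 × 10^14 × (1 × 10^-7 − 2.5 × 10^-8) = 2.9895 × 10^7 m²/s²
vₚ = 5467.63 m/s ≈ 5.468 km/s
vₐ² = 3.986 × 10^14 × (3.33333 × 10^-8 − 2.5 × 10^-8) = 3.32167 × 10^6 m²/s²
vₐ = 1822.54 m/s ≈ 1.823 km/s

Final answer: vₚ = 5.468 km/s, vₐ = 1.823 km/s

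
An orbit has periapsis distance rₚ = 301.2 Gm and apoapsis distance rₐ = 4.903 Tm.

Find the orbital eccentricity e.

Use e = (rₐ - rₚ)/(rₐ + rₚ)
rₚ = 301.2 Gm = 3.012 × 10^11 m
rₐ = 4.903 Tm = 4.903 × 10^12 m
rₐ − rₚ = 4.6018 × 10^12 m
rₐ + rₚ = 5.2042 × 10^12 m
e = (rₐ − rₚ)/(rₐ + rₚ) = 0.884247

Final answer: e = 0.8842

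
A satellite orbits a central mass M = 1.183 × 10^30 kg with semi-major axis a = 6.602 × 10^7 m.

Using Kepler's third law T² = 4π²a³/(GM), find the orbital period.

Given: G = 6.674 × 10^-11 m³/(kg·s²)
M = 1.183 × 10^30 kg
GM = G × M = 6.674 × 10^-11 × 1.183 × 10^30 = 7.89534 × 10^19 m³/s²
a = 6.602 × 10^7 m
a³ = 2.87757 × 10^23 m³
T = 2π √(a³/GM) = 2π √((2.87757 × 10^23) / (7.89534 × 10^19)) = 2π × 60.3709 s
T = 379.322 s ≈ 6.322 minutes

Final answer: 6.322 minutes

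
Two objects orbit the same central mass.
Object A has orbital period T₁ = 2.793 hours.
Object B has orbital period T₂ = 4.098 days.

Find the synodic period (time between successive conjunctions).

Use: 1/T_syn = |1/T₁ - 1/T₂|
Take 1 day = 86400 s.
T₁ = 2.793 hours = 10054.8 s
T₂ = 4.098 days = 354067 s
1/T₁ = 9.9455 × 10^-5 s⁻¹
1/T₂ = 2.82432 × 10^-6 s⁻¹
|1/T₁ − 1/T₂| = 9.66307 × 10^-5 s⁻¹
T_syn = 1 / |1/T₁ − 1/T₂| = 10348.7 s ≈ 2.875 hours

Final answer: T_syn = 2.875 hours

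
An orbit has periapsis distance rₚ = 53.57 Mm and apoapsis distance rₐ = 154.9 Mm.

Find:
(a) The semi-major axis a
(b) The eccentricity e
rₚ = 53.57 Mm = 5.357 × 10^7 m
rₐ = 154.9 Mm = 1.549 × 10^8 m
(a) a = (rₚ + rₐ)/2 = 1.04235 × 10^8 m ≈ 104.2 Mm
(b) e = (rₐ − rₚ)/(rₐ + rₚ) = (1.0133 × 10^8) / (2.0847 × 10^8) = 0.486065

Final answer:
(a) a = 104.2 Mm
(b) e = 0.4861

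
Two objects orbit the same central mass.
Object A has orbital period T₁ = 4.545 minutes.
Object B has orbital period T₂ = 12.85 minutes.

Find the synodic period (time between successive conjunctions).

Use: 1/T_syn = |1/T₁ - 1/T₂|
T₁ = 4.545 minutes = 272.7 s
T₂ = 12.85 minutes = 771 s
1/T₁ = 0.00366703 s⁻¹
1/T₂ = 0.00129702 s⁻¹
|1/T₁ − 1/T₂| = 0.00237002 s⁻¹
T_syn = 1 / |1/T₁ − 1/T₂| = 421.938 s ≈ 7.032 minutes

Final answer: T_syn = 7.032 minutes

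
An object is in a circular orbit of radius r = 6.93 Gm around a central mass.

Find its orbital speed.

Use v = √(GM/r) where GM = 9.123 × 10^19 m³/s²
r = 6.93 Gm = 6.93 × 10^9 m
GM = 9.123 × 10^19 m³/s²
GM/r = (9.123 × 10^19) / (6.93 × 10^9) = 1.31645 × 10^10 m²/s²
v = √(GM/r) = 114737 m/s ≈ 114.7 km/s

Final answer: 114.7 km/s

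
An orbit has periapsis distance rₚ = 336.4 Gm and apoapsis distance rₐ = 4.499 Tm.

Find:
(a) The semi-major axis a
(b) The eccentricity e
rₚ = 336.4 Gm = 3.364 × 10^11 m
rₐ = 4.499 Tm = 4.499 × 10^12 m
(a) a = (rₚ + rₐ)/2 = 2.4177 × 10^12 m ≈ 2.418 Tm
(b) e = (rₐ − rₚ)/(rₐ + rₚ) = (4.1626 × 10^12) / (4.8354 × 10^12) = 0.860859

Final answer:
(a) a = 2.418 Tm
(b) e = 0.8609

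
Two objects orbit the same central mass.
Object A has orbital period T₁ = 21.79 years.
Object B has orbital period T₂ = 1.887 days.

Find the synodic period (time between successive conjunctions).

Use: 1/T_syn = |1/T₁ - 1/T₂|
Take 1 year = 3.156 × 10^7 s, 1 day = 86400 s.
T₁ = 21.79 years = 6.87692 × 10^8 s
T₂ = 1.887 days = 163037 s
1/T₁ = 1.45414 × 10^-9 s⁻¹
1/T₂ = 6.13358 × 10^-6 s⁻¹
|1/T₁ − 1/T₂| = 6.13213 × 10^-6 s⁻¹
T_syn = 1 / |1/T₁ − 1/T₂| = 163075 s ≈ 1.887 days

Final answer: T_syn = 1.887 days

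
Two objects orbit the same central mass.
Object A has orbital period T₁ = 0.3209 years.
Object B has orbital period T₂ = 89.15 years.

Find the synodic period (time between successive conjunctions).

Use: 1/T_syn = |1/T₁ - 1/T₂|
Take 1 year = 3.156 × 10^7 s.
T₁ = 0.3209 years = 1.01276 × 10^7 s
T₂ = 89.15 years = 2.81357 × 10^9 s
1/T₁ = 9.874 × 10^-8 s⁻¹
1/T₂ = 3.5542 × 10^-10 s⁻¹
|1/T₁ − 1/T₂| = 9.83846 × 10^-8 s⁻¹
T_syn = 1 / |1/T₁ − 1/T₂| = 1.01642 × 10^7 s ≈ 0.3221 years

Final answer: T_syn = 0.3221 years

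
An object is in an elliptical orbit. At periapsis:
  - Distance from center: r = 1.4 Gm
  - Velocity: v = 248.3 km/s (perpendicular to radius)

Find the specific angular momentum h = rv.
r = 1.4 Gm = 1.4 × 10^9 m
v = 248.3 km/s = 248300 m/s
h = rv = 1.4 × 10^9 × 248300 = 3.4762 × 10^14 m²/s ≈ 3.476 × 10^14 m²/s

Final answer: h = 3.476 × 10^14 m²/s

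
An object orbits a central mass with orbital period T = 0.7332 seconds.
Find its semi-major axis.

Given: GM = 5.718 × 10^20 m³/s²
T = 0.7332 seconds
GM = 5.718 × 10^20 m³/s²
Kepler's third law: a³ = GM T² / (4π²)
T² = 0.537582 s²
a³ = (5.718 × 10^20) × 0.537582 / (4π²) = 7.78627 × 10^18 m³
a = (a³)^(1/3) = 1.98203 × 10^6 m ≈ 1.982 × 10^6 m

Final answer: 1.982 × 10^6 m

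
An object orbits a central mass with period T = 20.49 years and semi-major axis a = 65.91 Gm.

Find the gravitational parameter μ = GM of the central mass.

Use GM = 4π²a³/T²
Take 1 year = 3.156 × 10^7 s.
T = 20.49 years = 6.46664 × 10^8 s
a = 65.91 Gm = 6.591 × 10^10 m
a³ = 2.86321 × 10^32 m³
T² = 4.18175 × 10^17 s²
GM = 4π² × (2.86321 × 10^32) / (4.18175 × 10^17) = 2.70306 × 10^16 m³/s²
GM ≈ 2.703 × 10^16 m³/s²

Final answer: GM = 2.703 × 10^16 m³/s²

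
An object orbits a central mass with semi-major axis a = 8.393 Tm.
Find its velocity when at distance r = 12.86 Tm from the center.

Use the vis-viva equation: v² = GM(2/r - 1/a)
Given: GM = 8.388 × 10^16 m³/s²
a = 8.393 Tm = 8.393 × 10^12 m
r = 12.86 Tm = 1.286 × 10^13 m
GM = 8.388 × 10^16 m³/s²
2/r − 1/a = 1.55521 × 10^-13 − 1.19147 × 10^-13 = 3.63741 × 10^-14 m⁻¹
v² = GM (2/r − 1/a) = 3051.06 m²/s²
v = 55.2364 m/s ≈ 55.24 m/s

Final answer: 55.24 m/s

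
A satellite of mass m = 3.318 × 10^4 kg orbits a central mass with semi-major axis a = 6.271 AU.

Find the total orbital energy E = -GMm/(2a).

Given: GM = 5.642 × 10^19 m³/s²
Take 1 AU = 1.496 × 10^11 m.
a = 6.271 AU = 9.38142 × 10^11 m
GM = 5.642 × 10^19 m³/s²
2a = 1.87628 × 10^12 m
GMm = 5.642 × 10^19 × 33180 = 1.87202 × 10^24 m³·kg/s²
E = −GMm/(2a) = -9.97726 × 10^11 J ≈ -997.7 GJ

Final answer: -997.7 GJ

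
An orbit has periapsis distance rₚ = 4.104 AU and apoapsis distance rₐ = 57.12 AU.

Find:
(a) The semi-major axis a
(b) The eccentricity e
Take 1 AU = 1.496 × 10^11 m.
rₚ = 4.104 AU = 6.13958 × 10^11 m
rₐ = 57.12 AU = 8.54515 × 10^12 m
(a) a = (rₚ + rₐ)/2 = 4.57956 × 10^12 m ≈ 30.61 AU
(b) e = (rₐ − rₚ)/(rₐ + rₚ) = (7.93119 × 10^12) / (9.15911 × 10^12) = 0.865935

Final answer:
(a) a = 30.61 AU
(b) e = 0.8659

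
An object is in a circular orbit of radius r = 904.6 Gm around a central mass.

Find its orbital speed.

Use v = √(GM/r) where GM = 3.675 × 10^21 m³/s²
r = 904.6 Gm = 9.046 × 10^11 m
GM = 3.675 × 10^21 m³/s²
GM/r = (3.675 × 10^21) / (9.046 × 10^11) = 4.06257 × 10^9 m²/s²
v = √(GM/r) = 63738.3 m/s ≈ 63.74 km/s

Final answer: 63.74 km/s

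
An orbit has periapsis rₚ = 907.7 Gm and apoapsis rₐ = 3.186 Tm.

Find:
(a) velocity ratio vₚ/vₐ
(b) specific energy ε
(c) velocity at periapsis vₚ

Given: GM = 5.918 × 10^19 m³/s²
rₚ = 907.7 Gm = 9.077 × 10^11 m
rₐ = 3.186 Tm = 3.186 × 10^12 m
GM = 5.918 × 10^19 m³/s²
a = (rₚ + rₐ)/2 = 2.04685 × 10^12 m
e = (rₐ − rₚ)/(rₐ + rₚ) = (2.2783 × 10^12) / (4.0937 × 10^12) = 0.556538
(a) vₚ/vₐ = rₐ/rₚ (angular momentum) = (3.186 × 10^12) / (9.077 × 10^11) = 3.50997 ≈ 3.51
(b) 2a = 4.0937 × 10^12 m;  ε = −GM/(2a) = -1.44564 × 10^7 J/kg ≈ -14.46 MJ/kg
(c) vₚ² = GM (2/rₚ − 1/a) = 5.918 × 10^19 × (2.20337 × 10^-12 − 4.88556 × 10^-13) = 1.01483 × 10^8 m²/s²;  vₚ = 10073.9 m/s ≈ 10.07 km/s

Final answer:
(a) velocity ratio vₚ/vₐ = 3.51
(b) specific energy ε = -14.46 MJ/kg
(c) velocity at periapsis vₚ = 10.07 km/s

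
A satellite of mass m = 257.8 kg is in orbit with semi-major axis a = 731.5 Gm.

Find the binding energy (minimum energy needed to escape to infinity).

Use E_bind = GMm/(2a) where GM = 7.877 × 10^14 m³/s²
a = 731.5 Gm = 7.315 × 10^11 m
GM = 7.877 × 10^14 m³/s²
m = 257.8 kg
GMm = 7.877 × 10^14 × 257.8 = 2.03069 × 10^17 m³·kg/s²
2a = 1.463 × 10^12 m
E_bind = GMm/(2a) = 138803 J ≈ 138.8 kJ

Final answer: 138.8 kJ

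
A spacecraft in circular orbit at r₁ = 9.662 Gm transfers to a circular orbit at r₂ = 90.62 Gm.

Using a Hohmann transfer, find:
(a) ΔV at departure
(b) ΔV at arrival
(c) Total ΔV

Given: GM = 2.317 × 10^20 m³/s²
r₁ = 9.662 Gm = 9.662 × 10^9 m
r₂ = 90.62 Gm = 9.062 × 10^10 m
GM = 2.317 × 10^20 m³/s²
Transfer ellipse: a_t = (r₁ + r₂)/2 = 5.0141 × 10^10 m
Circular speed at r₁: v₁ = √(GM/r₁) = 154857 m/s
Transfer speed at r₁ (periapsis): v₁ₜ = √(GM(2/r₁ − 1/a_t)) = 208183 m/s
(a) ΔV₁ = v₁ₜ − v₁ = 53326.4 m/s ≈ 53.33 km/s
Circular speed at r₂: v₂ = √(GM/r₂) = 50565.1 m/s
Transfer speed at r₂ (apoapsis): v₂ₜ = √(GM(2/r₂ − 1/a_t)) = 22196.7 m/s
(b) ΔV₂ = v₂ − v₂ₜ = 28368.4 m/s ≈ 28.37 km/s
(c) ΔV_total = ΔV₁ + ΔV₂ = 81694.8 m/s ≈ 81.69 km/s

Final answer:
(a) ΔV₁ = 53.33 km/s
(b) ΔV₂ = 28.37 km/s
(c) ΔV_total = 81.69 km/s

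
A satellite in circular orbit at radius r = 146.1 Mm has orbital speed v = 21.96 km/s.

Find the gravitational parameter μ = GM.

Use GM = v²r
r = 146.1 Mm = 1.461 × 10^8 m
v = 21.96 km/s = 21960 m/s
v² = 4.82242 × 10^8 m²/s²
GM = v²r = 4.82242 × 10^8 × 1.461 × 10^8 = 7.04555 × 10^16 m³/s²
GM ≈ 7.046 × 10^16 m³/s²

Final answer: GM = 7.046 × 10^16 m³/s²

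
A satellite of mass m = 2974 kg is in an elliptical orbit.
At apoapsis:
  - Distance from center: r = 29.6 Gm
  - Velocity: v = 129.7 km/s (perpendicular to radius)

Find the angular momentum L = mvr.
r = 29.6 Gm = 2.96 × 10^10 m
v = 129.7 km/s = 129700 m/s
vr = 129700 × 2.96 × 10^10 = 3.83912 × 10^15 m²/s
L = m × vr = 2974 × 3.83912 × 10^15 = 1.14175 × 10^19 kg·m²/s ≈ 1.142 × 10^19 kg·m²/s

Final answer: L = 1.142 × 10^19 kg·m²/s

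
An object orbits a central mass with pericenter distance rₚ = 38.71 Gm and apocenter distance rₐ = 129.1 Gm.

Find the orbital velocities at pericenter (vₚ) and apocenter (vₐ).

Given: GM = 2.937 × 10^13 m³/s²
rₚ = 38.71 Gm = 3.871 × 10^10 m
rₐ = 129.1 Gm = 1.291 × 10^11 m
GM = 2.937 × 10^13 m³/s²
a = (rₚ + rₐ)/2 = 8.3905 × 10^10 m
Vis-viva: v² = GM (2/r − 1/a)
vₚ² = 2.937 × 10^13 × (5.16662 × 10^-11 − 1.19182 × 10^-11) = 1167.4 m²/s²
vₚ = 34.1672 m/s ≈ 34.17 m/s
vₐ² = 2.937 × 10^13 × (1.54919 × 10^-11 − 1.19182 × 10^-11) = 104.957 m²/s²
vₐ = 10.2449 m/s ≈ 10.24 m/s

Final answer: vₚ = 34.17 m/s, vₐ = 10.24 m/s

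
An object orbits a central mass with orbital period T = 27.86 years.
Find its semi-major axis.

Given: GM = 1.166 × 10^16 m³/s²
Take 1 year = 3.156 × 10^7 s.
T = 27.86 years = 8.79262 × 10^8 s
GM = 1.166 × 10^16 m³/s²
Kepler's third law: a³ = GM T² / (4π²)
T² = 7.73101 × 10^17 s²
a³ = (1.166 × 10^16) × (7.73101 × 10^17) / (4π²) = 2.28336 × 10^32 m³
a = (a³)^(1/3) = 6.11212 × 10^10 m ≈ 6.112 × 10^10 m

Final answer: 6.112 × 10^10 m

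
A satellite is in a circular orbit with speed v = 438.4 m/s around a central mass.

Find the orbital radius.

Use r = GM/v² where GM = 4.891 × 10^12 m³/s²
v = 438.4 m/s
GM = 4.891 × 10^12 m³/s²
v² = 192195 m²/s²
r = GM/v² = (4.891 × 10^12) / 192195 = 2.54482 × 10^7 m ≈ 25.45 Mm

Final answer: 25.45 Mm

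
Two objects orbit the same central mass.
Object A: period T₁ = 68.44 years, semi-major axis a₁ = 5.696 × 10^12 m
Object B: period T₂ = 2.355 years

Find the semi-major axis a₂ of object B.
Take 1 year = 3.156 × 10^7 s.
T₁ = 68.44 years = 2.15997 × 10^9 s
T₂ = 2.355 years = 7.43238 × 10^7 s
a₁ = 5.696 × 10^12 m
Kepler's third law: (T₂/T₁)² = (a₂/a₁)³  ⇒  a₂ = a₁ (T₂/T₁)^(2/3)
T₂/T₁ = 0.0344097
(T₂/T₁)^(2/3) = 0.105792
a₂ = 5.696 × 10^12 m × 0.105792 = 6.02593 × 10^11 m ≈ 6.026 × 10^11 m

Final answer: a₂ = 6.026 × 10^11 m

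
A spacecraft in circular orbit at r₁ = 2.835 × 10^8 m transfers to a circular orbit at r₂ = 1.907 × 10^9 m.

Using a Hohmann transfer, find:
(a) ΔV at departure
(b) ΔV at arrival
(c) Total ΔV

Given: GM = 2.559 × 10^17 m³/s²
r₁ = 2.835 × 10^8 m
r₂ = 1.907 × 10^9 m
GM = 2.559 × 10^17 m³/s²
Transfer ellipse: a_t = (r₁ + r₂)/2 = 1.09525 × 10^9 m
Circular speed at r₁: v₁ = √(GM/r₁) = 30044.1 m/s
Transfer speed at r₁ (periapsis): v₁ₜ = √(GM(2/r₁ − 1/a_t)) = 39644 m/s
(a) ΔV₁ = v₁ₜ − v₁ = 9599.93 m/s ≈ 9.6 km/s
Circular speed at r₂: v₂ = √(GM/r₂) = 11584 m/s
Transfer speed at r₂ (apoapsis): v₂ₜ = √(GM(2/r₂ − 1/a_t)) = 5893.59 m/s
(b) ΔV₂ = v₂ − v₂ₜ = 5690.45 m/s ≈ 5.69 km/s
(c) ΔV_total = ΔV₁ + ΔV₂ = 15290.4 m/s ≈ 15.29 km/s

Final answer:
(a) ΔV₁ = 9.6 km/s
(b) ΔV₂ = 5.69 km/s
(c) ΔV_total = 15.29 km/s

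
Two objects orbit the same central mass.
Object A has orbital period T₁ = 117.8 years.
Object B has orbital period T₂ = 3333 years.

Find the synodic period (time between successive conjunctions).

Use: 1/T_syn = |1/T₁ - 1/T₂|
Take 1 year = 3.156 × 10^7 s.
T₁ = 117.8 years = 3.71777 × 10^9 s
T₂ = 3333 years = 1.05189 × 10^11 s
1/T₁ = 2.68979 × 10^-10 s⁻¹
1/T₂ = 9.50665 × 10^-12 s⁻¹
|1/T₁ − 1/T₂| = 2.59472 × 10^-10 s⁻¹
T_syn = 1 / |1/T₁ − 1/T₂| = 3.85398 × 10^9 s ≈ 122.1 years

Final answer: T_syn = 122.1 years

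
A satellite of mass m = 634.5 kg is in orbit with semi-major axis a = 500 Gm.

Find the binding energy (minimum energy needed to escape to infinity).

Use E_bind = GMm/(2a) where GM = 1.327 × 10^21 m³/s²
a = 500 Gm = 5 × 10^11 m
GM = 1.327 × 10^21 m³/s²
m = 634.5 kg
GMm = 1.327 × 10^21 × 634.5 = 8.41981 × 10^23 m³·kg/s²
2a = 1 × 10^12 m
E_bind = GMm/(2a) = 8.41982 × 10^11 J ≈ 842 GJ

Final answer: 842 GJ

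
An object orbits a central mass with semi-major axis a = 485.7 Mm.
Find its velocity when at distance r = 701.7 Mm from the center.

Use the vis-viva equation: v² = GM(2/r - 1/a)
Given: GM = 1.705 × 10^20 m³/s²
a = 485.7 Mm = 4.857 × 10^8 m
r = 701.7 Mm = 7.017 × 10^8 m
GM = 1.705 × 10^20 m³/s²
2/r − 1/a = 2.85022 × 10^-9 − 2.05888 × 10^-9 = 7.91337 × 10^-10 m⁻¹
v² = GM (2/r − 1/a) = 1.34923 × 10^11 m²/s²
v = 367319 m/s ≈ 367.3 km/s

Final answer: 367.3 km/s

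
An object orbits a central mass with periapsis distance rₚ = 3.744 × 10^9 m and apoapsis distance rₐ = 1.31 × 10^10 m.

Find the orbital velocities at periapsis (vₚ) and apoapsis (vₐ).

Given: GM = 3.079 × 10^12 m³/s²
rₚ = 3.744 × 10^9 m
rₐ = 1.31 × 10^10 m
GM = 3.079 × 10^12 m³/s²
a = (rₚ + rₐ)/2 = 8.422 × 10^9 m
Vis-viva: v² = GM (2/r − 1/a)
vₚ² = 3.079 × 10^12 × (5.34188 × 10^-10 − 1.18737 × 10^-10) = 1279.17 m²/s²
vₚ = 35.7656 m/s ≈ 35.77 m/s
vₐ² = 3.079 × 10^12 × (1.52672 × 10^-10 − 1.18737 × 10^-10) = 104.486 m²/s²
vₐ = 10.2218 m/s ≈ 10.22 m/s

Final answer: vₚ = 35.77 m/s, vₐ = 10.22 m/s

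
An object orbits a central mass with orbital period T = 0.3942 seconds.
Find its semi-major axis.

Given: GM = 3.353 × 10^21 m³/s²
T = 0.3942 seconds
GM = 3.353 × 10^21 m³/s²
Kepler's third law: a³ = GM T² / (4π²)
T² = 0.155394 s²
a³ = (3.353 × 10^21) × 0.155394 / (4π²) = 1.3198 × 10^19 m³
a = (a³)^(1/3) = 2.36321 × 10^6 m ≈ 2.363 Mm

Final answer: 2.363 Mm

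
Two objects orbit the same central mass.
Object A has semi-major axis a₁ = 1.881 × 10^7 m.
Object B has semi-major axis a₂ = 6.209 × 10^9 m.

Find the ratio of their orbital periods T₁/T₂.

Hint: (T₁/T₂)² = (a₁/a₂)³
a₁ = 1.881 × 10^7 m
a₂ = 6.209 × 10^9 m
a₁/a₂ = 0.00302947
T₁/T₂ = (a₁/a₂)^(3/2) = (0.00302947)^1.5 = 0.000166744

Final answer: T₁/T₂ = 0.0001667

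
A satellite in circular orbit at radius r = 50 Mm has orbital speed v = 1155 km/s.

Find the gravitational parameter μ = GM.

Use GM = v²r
r = 50 Mm = 5 × 10^7 m
v = 1155 km/s = 1.155 × 10^6 m/s
v² = 1.33402 × 10^12 m²/s²
GM = v²r = 1.33402 × 10^12 × 5 × 10^7 = 6.67012 × 10^19 m³/s²
GM ≈ 6.67 × 10^19 m³/s²

Final answer: GM = 6.67 × 10^19 m³/s²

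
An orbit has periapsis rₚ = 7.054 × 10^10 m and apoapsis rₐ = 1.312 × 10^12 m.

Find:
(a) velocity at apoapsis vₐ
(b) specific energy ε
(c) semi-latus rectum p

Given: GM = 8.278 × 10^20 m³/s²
rₚ = 7.054 × 10^10 m
rₐ = 1.312 × 10^12 m
GM = 8.278 × 10^20 m³/s²
a = (rₚ + rₐ)/2 = 6.9127 × 10^11 m
e = (rₐ − rₚ)/(rₐ + rₚ) = (1.24146 × 10^12) / (1.38254 × 10^12) = 0.897956
(a) vₐ² = GM (2/rₐ − 1/a) = 8.278 × 10^20 × (1.52439 × 10^-12 − 1.44661 × 10^-12) = 6.43842 × 10^7 m²/s²;  vₐ = 8023.98 m/s ≈ 8.024 km/s
(b) 2a = 1.38254 × 10^12 m;  ε = −GM/(2a) = -5.98753 × 10^8 J/kg ≈ -598.8 MJ/kg
(c) 1 − e² = 0.193675;  p = a(1 − e²) = 6.9127 × 10^11 × 0.193675 = 1.33882 × 10^11 m ≈ 1.339 × 10^11 m

Final answer:
(a) velocity at apoapsis vₐ = 8.024 km/s
(b) specific energy ε = -598.8 MJ/kg
(c) semi-latus rectum p = 1.339 × 10^11 m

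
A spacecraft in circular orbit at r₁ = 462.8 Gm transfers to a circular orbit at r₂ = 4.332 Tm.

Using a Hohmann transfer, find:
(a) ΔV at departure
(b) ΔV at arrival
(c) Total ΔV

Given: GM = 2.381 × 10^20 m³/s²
r₁ = 462.8 Gm = 4.628 × 10^11 m
r₂ = 4.332 Tm = 4.332 × 10^12 m
GM = 2.381 × 10^20 m³/s²
Transfer ellipse: a_t = (r₁ + r₂)/2 = 2.3974 × 10^12 m
Circular speed at r₁: v₁ = √(GM/r₁) = 22682.1 m/s
Transfer speed at r₁ (periapsis): v₁ₜ = √(GM(2/r₁ − 1/a_t)) = 30490 m/s
(a) ΔV₁ = v₁ₜ − v₁ = 7807.88 m/s ≈ 7.808 km/s
Circular speed at r₂: v₂ = √(GM/r₂) = 7413.71 m/s
Transfer speed at r₂ (apoapsis): v₂ₜ = √(GM(2/r₂ − 1/a_t)) = 3257.33 m/s
(b) ΔV₂ = v₂ − v₂ₜ = 4156.38 m/s ≈ 4.156 km/s
(c) ΔV_total = ΔV₁ + ΔV₂ = 11964.3 m/s ≈ 11.96 km/s

Final answer:
(a) ΔV₁ = 7.808 km/s
(b) ΔV₂ = 4.156 km/s
(c) ΔV_total = 11.96 km/s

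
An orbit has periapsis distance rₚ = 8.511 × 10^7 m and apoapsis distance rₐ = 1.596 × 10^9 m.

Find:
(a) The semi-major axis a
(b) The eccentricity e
rₚ = 8.511 × 10^7 m
rₐ = 1.596 × 10^9 m
(a) a = (rₚ + rₐ)/2 = 8.40555 × 10^8 m ≈ 8.406 × 10^8 m
(b) e = (rₐ − rₚ)/(rₐ + rₚ) = (1.51089 × 10^9) / (1.68111 × 10^9) = 0.898745

Final answer:
(a) a = 8.406 × 10^8 m
(b) e = 0.8987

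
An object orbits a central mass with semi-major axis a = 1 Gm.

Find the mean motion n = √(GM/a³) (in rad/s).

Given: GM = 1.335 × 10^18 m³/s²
a = 1 Gm = 1 × 10^9 m
GM = 1.335 × 10^18 m³/s²
a³ = 1 × 10^27 m³
GM/a³ = (1.335 × 10^18) / (1 × 10^27) = 1.335 × 10^-9 s⁻²
n = √(GM/a³) = 3.65377 × 10^-5 rad/s ≈ 3.654 × 10^-5 rad/s

Final answer: n = 3.654 × 10^-5 rad/s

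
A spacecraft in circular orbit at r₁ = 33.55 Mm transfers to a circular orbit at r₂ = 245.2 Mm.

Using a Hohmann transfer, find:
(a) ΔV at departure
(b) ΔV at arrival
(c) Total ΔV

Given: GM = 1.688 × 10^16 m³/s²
r₁ = 33.55 Mm = 3.355 × 10^7 m
r₂ = 245.2 Mm = 2.452 × 10^8 m
GM = 1.688 × 10^16 m³/s²
Transfer ellipse: a_t = (r₁ + r₂)/2 = 1.39375 × 10^8 m
Circular speed at r₁: v₁ = √(GM/r₁) = 22430.6 m/s
Transfer speed at r₁ (periapsis): v₁ₜ = √(GM(2/r₁ − 1/a_t)) = 29751.4 m/s
(a) ΔV₁ = v₁ₜ − v₁ = 7320.87 m/s ≈ 7.321 km/s
Circular speed at r₂: v₂ = √(GM/r₂) = 8297.09 m/s
Transfer speed at r₂ (apoapsis): v₂ₜ = √(GM(2/r₂ − 1/a_t)) = 4070.8 m/s
(b) ΔV₂ = v₂ − v₂ₜ = 4226.29 m/s ≈ 4.226 km/s
(c) ΔV_total = ΔV₁ + ΔV₂ = 11547.2 m/s ≈ 11.55 km/s

Final answer:
(a) ΔV₁ = 7.321 km/s
(b) ΔV₂ = 4.226 km/s
(c) ΔV_total = 11.55 km/s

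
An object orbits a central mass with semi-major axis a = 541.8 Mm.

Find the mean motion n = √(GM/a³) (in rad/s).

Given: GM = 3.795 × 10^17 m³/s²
a = 541.8 Mm = 5.418 × 10^8 m
GM = 3.795 × 10^17 m³/s²
a³ = 1.59044 × 10^26 m³
GM/a³ = (3.795 × 10^17) / (1.59044 × 10^26) = 2.38613 × 10^-9 s⁻²
n = √(GM/a³) = 4.88481 × 10^-5 rad/s ≈ 4.885 × 10^-5 rad/s

Final answer: n = 4.885 × 10^-5 rad/s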